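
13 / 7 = 1.86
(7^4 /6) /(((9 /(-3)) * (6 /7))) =-16807 /108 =-155.62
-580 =-580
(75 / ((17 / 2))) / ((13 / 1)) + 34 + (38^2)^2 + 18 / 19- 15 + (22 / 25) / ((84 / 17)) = 9193352091863 / 4408950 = 2085156.80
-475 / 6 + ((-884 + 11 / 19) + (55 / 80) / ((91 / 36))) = -19966127 / 20748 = -962.32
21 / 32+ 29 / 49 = 1957 / 1568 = 1.25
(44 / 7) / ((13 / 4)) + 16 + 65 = 7547 / 91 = 82.93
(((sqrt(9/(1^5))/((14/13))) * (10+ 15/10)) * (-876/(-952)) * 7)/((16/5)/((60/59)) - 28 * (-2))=14733225/4223072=3.49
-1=-1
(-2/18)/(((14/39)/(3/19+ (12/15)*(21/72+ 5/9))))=-18577/71820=-0.26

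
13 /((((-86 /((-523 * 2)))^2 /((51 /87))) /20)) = 1208998180 /53621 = 22547.10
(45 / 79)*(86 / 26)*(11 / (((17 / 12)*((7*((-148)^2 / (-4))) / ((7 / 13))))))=-63855 / 310717823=-0.00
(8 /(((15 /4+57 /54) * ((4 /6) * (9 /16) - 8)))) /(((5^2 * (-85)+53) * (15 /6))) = 576 /13666135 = 0.00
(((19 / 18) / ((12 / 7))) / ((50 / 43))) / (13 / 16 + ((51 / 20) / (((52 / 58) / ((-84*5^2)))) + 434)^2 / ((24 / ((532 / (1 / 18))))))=966511 / 22342305818236275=0.00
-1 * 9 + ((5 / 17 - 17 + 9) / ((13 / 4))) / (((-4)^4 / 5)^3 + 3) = -33370693999 / 3707847611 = -9.00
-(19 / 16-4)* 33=1485 / 16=92.81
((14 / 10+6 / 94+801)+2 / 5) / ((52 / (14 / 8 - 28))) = -3962133 / 9776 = -405.29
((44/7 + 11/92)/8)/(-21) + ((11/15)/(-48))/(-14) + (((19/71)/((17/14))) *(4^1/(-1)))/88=-126730481/2693372220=-0.05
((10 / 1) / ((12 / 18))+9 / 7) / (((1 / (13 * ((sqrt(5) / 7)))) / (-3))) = -4446 * sqrt(5) / 49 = -202.89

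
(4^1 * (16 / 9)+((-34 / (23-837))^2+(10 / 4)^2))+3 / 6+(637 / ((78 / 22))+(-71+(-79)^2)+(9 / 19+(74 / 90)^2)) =162257193853081 / 25493381100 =6364.68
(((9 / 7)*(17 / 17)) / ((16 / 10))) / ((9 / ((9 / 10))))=9 / 112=0.08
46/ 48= 23/ 24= 0.96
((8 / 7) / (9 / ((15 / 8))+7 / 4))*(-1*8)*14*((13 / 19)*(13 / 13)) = -33280 / 2489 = -13.37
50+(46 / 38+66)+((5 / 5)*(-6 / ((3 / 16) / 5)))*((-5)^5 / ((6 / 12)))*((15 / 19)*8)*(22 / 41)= 2640091307 / 779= 3389077.42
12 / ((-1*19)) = -0.63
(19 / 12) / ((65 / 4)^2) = 76 / 12675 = 0.01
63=63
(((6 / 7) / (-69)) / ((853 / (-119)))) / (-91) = -34 / 1785329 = -0.00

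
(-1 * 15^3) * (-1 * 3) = 10125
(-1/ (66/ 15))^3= -125/ 10648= -0.01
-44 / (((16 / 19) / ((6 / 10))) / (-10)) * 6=1881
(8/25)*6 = 48/25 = 1.92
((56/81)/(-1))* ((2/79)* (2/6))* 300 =-11200/6399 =-1.75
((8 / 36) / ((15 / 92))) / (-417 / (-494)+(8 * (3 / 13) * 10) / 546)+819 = 4371940391 / 5328045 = 820.55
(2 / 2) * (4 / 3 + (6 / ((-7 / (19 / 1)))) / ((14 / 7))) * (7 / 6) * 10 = -715 / 9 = -79.44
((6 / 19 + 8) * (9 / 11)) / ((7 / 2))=2844 / 1463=1.94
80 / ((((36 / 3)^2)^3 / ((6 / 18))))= 5 / 559872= 0.00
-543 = -543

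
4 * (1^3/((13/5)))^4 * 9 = 22500/28561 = 0.79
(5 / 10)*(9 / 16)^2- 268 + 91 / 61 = -8318643 / 31232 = -266.35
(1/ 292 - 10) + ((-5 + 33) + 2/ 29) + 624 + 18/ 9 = 5454005/ 8468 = 644.07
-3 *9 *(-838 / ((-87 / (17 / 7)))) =-128214 / 203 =-631.60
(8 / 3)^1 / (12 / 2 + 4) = 4 / 15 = 0.27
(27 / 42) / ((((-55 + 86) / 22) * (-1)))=-99 / 217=-0.46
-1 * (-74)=74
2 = 2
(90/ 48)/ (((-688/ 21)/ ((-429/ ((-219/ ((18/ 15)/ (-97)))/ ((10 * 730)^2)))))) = 1233106875/ 16684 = 73909.55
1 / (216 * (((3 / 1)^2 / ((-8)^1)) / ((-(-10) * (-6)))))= 20 / 81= 0.25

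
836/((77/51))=3876/7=553.71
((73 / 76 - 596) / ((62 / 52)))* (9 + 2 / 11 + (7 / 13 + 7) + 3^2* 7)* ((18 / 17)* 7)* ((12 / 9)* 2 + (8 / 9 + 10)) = -23172265200 / 5797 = -3997285.70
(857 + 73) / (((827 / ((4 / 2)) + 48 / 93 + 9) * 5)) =11532 / 26227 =0.44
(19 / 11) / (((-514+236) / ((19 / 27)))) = -0.00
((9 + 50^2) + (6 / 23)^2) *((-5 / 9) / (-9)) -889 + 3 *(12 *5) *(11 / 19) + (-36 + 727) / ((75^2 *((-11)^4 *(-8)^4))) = -19221294150552532831 / 30514411445760000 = -629.91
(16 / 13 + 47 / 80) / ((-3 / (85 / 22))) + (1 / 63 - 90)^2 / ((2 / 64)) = 4705924801871 / 18162144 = 259106.24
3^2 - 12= -3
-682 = -682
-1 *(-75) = 75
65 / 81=0.80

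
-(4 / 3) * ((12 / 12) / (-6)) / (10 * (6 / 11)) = 11 / 270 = 0.04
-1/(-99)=1/99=0.01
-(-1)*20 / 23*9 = 180 / 23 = 7.83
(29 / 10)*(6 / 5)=87 / 25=3.48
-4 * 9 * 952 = -34272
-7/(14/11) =-11/2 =-5.50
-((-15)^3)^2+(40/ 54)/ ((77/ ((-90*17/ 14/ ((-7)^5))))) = -309562092982675/ 27176919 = -11390625.00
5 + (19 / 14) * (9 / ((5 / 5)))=241 / 14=17.21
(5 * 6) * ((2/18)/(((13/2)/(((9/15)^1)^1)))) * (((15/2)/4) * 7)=105/26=4.04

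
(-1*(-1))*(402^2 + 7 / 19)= 3070483 / 19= 161604.37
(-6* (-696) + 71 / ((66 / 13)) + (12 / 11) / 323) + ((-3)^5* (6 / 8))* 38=-29157820 / 10659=-2735.51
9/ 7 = 1.29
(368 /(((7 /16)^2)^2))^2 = 581641651093504 /5764801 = 100895356.33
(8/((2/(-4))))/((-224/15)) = 1.07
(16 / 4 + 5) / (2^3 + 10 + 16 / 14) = 63 / 134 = 0.47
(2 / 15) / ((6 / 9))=1 / 5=0.20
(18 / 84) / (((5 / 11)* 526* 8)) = 33 / 294560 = 0.00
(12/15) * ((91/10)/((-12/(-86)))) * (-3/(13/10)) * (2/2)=-602/5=-120.40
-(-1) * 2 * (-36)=-72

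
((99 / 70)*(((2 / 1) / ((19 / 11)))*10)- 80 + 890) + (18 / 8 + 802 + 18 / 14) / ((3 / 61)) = 27460141 / 1596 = 17205.60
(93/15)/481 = 31/2405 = 0.01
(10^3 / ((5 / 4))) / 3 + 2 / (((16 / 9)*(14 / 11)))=89897 / 336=267.55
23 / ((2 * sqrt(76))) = 23 * sqrt(19) / 76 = 1.32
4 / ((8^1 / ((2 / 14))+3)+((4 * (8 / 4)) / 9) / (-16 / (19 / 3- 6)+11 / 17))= 28980 / 427319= 0.07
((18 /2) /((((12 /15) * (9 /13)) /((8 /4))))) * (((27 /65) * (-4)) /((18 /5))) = -15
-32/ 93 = -0.34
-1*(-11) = 11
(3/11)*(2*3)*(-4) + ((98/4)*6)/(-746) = -55329/8206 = -6.74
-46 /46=-1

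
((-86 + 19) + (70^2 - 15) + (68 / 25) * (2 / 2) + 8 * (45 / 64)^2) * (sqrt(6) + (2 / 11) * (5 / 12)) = 61755841 / 168960 + 61755841 * sqrt(6) / 12800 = 12183.50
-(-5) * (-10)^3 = -5000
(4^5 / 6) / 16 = 32 / 3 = 10.67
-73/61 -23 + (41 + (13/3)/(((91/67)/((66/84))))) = 346307/17934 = 19.31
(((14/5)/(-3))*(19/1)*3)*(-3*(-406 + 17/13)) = -4198278/65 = -64588.89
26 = 26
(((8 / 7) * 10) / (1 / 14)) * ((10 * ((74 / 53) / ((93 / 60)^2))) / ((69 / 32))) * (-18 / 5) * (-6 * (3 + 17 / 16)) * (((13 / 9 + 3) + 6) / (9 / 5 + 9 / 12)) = 9259827200000 / 59744409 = 154990.69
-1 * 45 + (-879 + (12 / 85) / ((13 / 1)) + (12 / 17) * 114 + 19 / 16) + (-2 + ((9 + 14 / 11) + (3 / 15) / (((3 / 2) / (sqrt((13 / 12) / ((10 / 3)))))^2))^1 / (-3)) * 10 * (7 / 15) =-68343013051 / 78764400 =-867.69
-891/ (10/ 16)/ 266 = -3564/ 665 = -5.36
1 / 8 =0.12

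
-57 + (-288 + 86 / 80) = -13757 / 40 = -343.92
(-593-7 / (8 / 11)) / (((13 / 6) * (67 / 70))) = -290.59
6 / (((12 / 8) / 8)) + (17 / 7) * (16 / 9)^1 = 2288 / 63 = 36.32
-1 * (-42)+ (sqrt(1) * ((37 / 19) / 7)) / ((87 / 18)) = 162216 / 3857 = 42.06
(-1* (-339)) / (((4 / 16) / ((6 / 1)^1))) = 8136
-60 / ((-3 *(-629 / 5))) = -100 / 629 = -0.16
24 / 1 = 24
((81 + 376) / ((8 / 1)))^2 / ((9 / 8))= 208849 / 72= 2900.68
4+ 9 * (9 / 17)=149 / 17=8.76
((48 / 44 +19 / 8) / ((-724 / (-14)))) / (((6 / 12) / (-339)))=-723765 / 15928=-45.44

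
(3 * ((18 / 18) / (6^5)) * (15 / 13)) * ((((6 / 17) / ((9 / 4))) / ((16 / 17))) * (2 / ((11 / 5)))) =25 / 370656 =0.00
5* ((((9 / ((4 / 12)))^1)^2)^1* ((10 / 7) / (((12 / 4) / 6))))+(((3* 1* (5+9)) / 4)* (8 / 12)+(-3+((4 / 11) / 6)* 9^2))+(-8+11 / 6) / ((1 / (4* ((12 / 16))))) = 1602323 / 154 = 10404.69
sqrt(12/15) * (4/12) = 2 * sqrt(5)/15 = 0.30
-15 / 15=-1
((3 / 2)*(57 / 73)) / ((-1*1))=-171 / 146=-1.17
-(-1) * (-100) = -100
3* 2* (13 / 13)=6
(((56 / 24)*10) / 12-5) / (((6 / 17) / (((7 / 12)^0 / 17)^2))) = -55 / 1836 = -0.03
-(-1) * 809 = 809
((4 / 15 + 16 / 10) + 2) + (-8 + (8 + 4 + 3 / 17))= 2051 / 255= 8.04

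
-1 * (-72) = 72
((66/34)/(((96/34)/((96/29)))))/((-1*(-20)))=33/290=0.11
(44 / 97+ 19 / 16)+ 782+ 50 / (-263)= 319785893 / 408176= 783.45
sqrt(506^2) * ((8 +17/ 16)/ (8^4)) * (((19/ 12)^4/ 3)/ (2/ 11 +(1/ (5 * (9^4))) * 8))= 7099526439225/ 551114768384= 12.88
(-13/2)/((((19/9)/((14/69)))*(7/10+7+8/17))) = -15470/202331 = -0.08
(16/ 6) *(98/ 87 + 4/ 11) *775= 8841200/ 2871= 3079.48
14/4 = 7/2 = 3.50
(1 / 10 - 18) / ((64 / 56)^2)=-8771 / 640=-13.70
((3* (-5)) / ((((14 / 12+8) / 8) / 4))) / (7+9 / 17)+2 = -109 / 22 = -4.95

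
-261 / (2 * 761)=-261 / 1522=-0.17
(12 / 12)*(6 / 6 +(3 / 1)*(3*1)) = 10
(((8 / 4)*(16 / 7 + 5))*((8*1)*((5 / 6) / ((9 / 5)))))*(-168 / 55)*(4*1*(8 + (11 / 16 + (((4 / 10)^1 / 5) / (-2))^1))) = -313616 / 55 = -5702.11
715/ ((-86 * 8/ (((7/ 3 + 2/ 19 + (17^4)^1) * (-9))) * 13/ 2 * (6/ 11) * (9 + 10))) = 720076445/ 62092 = 11596.93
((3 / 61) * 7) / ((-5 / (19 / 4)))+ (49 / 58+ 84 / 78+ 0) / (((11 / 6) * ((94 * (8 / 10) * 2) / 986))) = 6.54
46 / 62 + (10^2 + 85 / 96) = 302443 / 2976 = 101.63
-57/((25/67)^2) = -255873/625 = -409.40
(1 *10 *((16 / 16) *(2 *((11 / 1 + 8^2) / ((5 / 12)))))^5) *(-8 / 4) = -120932352000000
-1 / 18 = -0.06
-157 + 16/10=-777/5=-155.40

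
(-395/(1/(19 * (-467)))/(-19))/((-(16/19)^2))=260124.47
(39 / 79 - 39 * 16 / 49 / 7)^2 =1290174561 / 734247409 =1.76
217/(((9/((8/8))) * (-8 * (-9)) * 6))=217/3888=0.06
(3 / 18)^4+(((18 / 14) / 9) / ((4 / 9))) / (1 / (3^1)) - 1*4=-27533 / 9072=-3.03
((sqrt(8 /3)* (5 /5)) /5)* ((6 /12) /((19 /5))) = sqrt(6) /57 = 0.04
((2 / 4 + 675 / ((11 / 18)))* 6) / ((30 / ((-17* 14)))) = -2893009 / 55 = -52600.16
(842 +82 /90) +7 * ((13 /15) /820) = 31103693 /36900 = 842.92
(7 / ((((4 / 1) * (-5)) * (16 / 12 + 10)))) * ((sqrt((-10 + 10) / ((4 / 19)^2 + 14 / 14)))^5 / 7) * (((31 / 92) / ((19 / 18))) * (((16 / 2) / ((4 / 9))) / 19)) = 0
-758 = -758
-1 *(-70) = 70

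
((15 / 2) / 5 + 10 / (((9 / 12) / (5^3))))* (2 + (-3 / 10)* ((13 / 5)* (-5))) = 590531 / 60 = 9842.18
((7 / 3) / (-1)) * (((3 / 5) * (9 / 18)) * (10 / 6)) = -7 / 6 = -1.17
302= 302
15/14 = 1.07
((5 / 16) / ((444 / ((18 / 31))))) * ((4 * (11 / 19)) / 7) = 0.00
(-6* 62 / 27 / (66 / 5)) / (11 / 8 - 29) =2480 / 65637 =0.04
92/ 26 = 46/ 13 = 3.54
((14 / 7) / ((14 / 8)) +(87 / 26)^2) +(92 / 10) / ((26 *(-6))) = 12.28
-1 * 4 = -4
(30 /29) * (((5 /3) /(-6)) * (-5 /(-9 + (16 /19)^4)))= -16290125 /96339711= -0.17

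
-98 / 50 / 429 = -49 / 10725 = -0.00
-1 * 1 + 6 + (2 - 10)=-3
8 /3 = 2.67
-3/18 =-1/6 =-0.17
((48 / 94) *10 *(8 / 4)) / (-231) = -160 / 3619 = -0.04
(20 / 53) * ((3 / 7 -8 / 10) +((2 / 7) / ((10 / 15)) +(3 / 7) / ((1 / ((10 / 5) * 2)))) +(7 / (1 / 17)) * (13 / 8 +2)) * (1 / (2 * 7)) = 121281 / 10388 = 11.68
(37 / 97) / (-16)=-37 / 1552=-0.02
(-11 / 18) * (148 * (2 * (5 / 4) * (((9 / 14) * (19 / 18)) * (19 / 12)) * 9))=-734635 / 336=-2186.41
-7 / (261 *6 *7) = -1 / 1566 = -0.00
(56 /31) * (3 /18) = 28 /93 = 0.30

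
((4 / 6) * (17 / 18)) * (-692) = -11764 / 27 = -435.70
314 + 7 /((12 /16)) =970 /3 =323.33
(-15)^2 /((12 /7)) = 525 /4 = 131.25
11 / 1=11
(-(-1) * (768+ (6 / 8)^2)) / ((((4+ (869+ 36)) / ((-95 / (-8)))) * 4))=389405 / 155136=2.51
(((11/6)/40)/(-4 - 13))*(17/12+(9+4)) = -1903/48960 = -0.04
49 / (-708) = -49 / 708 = -0.07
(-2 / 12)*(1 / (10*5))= -1 / 300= -0.00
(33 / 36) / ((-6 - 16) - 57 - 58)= -11 / 1644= -0.01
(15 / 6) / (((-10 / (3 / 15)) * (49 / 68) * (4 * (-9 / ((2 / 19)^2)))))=0.00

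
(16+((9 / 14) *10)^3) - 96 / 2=80149 / 343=233.67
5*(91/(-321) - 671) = -1077410/321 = -3356.42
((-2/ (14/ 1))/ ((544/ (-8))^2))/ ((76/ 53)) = -0.00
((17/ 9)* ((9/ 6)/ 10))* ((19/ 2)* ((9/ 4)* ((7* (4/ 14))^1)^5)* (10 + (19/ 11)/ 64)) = 6840171/ 3520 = 1943.23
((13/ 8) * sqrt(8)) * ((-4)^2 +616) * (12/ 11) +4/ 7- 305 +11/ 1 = -2054/ 7 +24648 * sqrt(2)/ 11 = 2875.44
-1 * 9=-9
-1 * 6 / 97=-6 / 97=-0.06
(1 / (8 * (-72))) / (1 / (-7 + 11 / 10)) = 59 / 5760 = 0.01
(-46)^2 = 2116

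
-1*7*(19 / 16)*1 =-133 / 16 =-8.31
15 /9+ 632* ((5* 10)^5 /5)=118500000005 /3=39500000001.67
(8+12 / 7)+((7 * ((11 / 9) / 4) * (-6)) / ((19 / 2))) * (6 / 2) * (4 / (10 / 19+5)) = 712 / 105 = 6.78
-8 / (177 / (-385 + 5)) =3040 / 177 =17.18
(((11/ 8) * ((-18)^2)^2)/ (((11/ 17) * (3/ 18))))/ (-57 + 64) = 1338444/ 7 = 191206.29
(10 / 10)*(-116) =-116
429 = 429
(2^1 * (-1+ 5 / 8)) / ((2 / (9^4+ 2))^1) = -2461.12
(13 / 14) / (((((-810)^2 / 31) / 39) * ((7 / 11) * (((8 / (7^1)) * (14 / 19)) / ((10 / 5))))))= 1094951 / 171460800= 0.01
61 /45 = 1.36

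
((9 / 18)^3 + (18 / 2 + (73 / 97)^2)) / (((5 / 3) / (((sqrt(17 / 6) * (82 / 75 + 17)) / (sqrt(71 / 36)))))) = 989916573 * sqrt(7242) / 668039000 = 126.10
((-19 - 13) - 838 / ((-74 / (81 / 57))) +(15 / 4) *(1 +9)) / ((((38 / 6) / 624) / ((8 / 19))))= 227328192 / 253783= 895.76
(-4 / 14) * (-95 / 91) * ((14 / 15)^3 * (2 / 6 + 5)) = 34048 / 26325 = 1.29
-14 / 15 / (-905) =14 / 13575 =0.00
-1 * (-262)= 262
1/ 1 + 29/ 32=61/ 32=1.91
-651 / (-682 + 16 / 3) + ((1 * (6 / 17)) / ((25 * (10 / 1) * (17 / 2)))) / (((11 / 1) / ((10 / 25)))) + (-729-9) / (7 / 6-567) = 2.27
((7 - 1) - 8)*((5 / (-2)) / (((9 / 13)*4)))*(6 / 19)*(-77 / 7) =-715 / 114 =-6.27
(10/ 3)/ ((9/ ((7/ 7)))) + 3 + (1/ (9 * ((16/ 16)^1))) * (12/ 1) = 127/ 27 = 4.70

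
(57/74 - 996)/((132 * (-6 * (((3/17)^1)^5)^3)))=23423207830504822634119/93440082384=250676232649.77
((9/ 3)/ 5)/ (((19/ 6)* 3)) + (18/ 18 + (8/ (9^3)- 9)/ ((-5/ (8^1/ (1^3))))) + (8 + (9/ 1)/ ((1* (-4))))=1174321/ 55404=21.20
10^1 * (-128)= -1280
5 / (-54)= -5 / 54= -0.09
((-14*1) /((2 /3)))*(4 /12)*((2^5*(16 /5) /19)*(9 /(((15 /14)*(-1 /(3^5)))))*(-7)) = -539048.69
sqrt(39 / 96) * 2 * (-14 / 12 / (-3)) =7 * sqrt(26) / 72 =0.50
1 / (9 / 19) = 19 / 9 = 2.11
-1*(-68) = 68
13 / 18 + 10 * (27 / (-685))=809 / 2466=0.33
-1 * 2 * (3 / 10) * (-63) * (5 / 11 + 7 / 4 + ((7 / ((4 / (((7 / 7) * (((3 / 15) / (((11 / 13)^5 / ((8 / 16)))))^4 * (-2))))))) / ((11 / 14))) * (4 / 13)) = 1923728672969368037248807107 / 23125781075806750316284375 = 83.19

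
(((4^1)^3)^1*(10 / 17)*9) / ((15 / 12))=4608 / 17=271.06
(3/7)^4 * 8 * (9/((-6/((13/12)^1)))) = -1053/2401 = -0.44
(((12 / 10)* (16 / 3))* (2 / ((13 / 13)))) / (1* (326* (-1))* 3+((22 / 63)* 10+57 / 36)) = -16128 / 1225885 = -0.01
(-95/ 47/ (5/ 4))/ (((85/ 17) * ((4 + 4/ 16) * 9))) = -304/ 35955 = -0.01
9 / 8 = 1.12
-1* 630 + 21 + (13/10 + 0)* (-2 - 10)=-624.60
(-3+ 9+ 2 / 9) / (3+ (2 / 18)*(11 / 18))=2.03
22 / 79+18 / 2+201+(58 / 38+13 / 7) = 2244946 / 10507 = 213.66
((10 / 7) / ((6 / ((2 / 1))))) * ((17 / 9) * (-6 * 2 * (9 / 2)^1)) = -340 / 7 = -48.57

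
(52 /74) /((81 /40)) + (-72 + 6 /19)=-4062154 /56943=-71.34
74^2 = 5476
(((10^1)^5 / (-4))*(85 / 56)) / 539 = -265625 / 3773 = -70.40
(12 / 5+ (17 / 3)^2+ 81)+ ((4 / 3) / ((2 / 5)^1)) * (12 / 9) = 5398 / 45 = 119.96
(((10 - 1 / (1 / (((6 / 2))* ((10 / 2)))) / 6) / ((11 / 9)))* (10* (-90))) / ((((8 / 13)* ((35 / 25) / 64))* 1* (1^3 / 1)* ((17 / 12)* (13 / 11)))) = -29160000 / 119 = -245042.02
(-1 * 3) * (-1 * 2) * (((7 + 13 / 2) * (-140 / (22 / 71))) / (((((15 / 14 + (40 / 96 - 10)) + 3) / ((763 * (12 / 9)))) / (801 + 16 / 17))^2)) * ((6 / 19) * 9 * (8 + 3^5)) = -7405883561264414572306437120 / 12948101969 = -571966731417112967.31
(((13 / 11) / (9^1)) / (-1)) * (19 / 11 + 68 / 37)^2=-27370213 / 16399251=-1.67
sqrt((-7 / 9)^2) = 7 / 9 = 0.78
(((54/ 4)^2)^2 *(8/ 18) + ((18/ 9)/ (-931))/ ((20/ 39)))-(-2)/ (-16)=14762.12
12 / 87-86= -2490 / 29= -85.86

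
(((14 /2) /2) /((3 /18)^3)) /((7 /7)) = 756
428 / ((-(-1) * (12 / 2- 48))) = -214 / 21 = -10.19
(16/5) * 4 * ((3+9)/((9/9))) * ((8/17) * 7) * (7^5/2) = 361417728/85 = 4251973.27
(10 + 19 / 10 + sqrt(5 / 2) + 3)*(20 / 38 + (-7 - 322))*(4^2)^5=-487540129792 / 95 - 3272081408*sqrt(10) / 19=-5676592415.64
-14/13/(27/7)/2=-49/351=-0.14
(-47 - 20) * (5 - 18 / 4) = -67 / 2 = -33.50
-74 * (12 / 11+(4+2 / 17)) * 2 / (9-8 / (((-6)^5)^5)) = -512285360011303289094144 / 5981021844296460927163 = -85.65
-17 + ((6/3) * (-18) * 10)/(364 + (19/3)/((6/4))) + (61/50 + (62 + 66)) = 9216427/82850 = 111.24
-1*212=-212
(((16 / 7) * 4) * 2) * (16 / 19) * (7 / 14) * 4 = 4096 / 133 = 30.80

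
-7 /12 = -0.58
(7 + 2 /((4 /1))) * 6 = 45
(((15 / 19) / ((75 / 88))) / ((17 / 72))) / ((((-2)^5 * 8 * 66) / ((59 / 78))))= -59 / 335920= -0.00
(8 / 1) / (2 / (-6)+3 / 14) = -336 / 5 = -67.20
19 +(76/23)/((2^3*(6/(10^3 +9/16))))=388075/4416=87.88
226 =226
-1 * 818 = -818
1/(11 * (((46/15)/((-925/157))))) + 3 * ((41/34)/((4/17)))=4830183/317768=15.20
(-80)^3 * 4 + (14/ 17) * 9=-34815874/ 17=-2047992.59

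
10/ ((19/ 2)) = 20/ 19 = 1.05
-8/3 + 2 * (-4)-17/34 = -67/6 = -11.17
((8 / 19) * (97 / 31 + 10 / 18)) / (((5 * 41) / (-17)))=-139808 / 1086705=-0.13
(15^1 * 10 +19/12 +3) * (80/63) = 5300/27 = 196.30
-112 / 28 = -4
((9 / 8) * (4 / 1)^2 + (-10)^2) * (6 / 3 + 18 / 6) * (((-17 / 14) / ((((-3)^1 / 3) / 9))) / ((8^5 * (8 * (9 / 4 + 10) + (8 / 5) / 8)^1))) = 225675 / 112623616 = 0.00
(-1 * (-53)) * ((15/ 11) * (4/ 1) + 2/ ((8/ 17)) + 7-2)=34291/ 44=779.34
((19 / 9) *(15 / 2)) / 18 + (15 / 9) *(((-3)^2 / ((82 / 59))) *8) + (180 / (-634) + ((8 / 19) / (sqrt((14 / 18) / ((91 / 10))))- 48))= 12 *sqrt(130) / 95 + 54655187 / 1403676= 40.38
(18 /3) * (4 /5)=24 /5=4.80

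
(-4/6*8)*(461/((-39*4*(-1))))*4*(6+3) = -7376/13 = -567.38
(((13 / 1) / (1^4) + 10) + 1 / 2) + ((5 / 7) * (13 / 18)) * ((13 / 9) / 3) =40396 / 1701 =23.75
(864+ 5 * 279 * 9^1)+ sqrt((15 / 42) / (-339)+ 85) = sqrt(1914560130) / 4746+ 13419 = 13428.22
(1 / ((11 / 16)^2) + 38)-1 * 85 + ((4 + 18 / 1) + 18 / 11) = -2571 / 121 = -21.25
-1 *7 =-7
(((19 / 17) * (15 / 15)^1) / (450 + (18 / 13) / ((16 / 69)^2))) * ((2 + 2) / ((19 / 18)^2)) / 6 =39936 / 28411403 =0.00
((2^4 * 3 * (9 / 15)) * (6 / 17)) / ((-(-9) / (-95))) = -1824 / 17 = -107.29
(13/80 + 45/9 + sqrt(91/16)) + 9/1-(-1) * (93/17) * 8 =sqrt(91)/4 + 78781/1360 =60.31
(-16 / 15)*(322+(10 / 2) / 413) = -343.48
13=13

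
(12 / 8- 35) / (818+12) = -67 / 1660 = -0.04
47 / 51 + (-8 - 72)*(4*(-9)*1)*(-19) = -54719.08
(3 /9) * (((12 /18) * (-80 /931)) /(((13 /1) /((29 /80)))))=-58 /108927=-0.00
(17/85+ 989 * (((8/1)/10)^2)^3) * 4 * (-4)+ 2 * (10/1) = -4131.37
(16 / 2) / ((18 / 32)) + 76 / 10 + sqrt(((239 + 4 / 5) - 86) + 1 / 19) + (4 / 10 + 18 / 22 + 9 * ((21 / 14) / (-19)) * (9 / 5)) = 6 * sqrt(38570) / 95 + 409333 / 18810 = 34.17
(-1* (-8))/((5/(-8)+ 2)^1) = 5.82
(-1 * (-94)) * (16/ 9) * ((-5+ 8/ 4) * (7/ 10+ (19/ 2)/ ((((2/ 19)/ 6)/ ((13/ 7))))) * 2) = -1009026.44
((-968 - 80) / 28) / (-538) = 131 / 1883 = 0.07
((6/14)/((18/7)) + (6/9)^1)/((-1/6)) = -5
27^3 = 19683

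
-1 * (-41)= 41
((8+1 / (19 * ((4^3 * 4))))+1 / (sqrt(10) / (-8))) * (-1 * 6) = -116739 / 2432+24 * sqrt(10) / 5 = -32.82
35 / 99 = 0.35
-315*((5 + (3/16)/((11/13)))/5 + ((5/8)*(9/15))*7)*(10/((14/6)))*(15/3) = -2179575/88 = -24767.90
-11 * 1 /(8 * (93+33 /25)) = -275 /18864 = -0.01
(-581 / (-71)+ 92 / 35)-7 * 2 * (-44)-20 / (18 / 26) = 13372543 / 22365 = 597.92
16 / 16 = 1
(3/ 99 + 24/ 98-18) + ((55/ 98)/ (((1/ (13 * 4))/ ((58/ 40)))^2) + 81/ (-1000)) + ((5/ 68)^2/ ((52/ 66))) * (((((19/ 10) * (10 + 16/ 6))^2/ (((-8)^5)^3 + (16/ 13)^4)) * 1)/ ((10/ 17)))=3172.85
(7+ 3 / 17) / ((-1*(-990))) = 61 / 8415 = 0.01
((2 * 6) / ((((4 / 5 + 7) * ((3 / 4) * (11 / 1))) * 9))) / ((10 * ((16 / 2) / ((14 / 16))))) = 7 / 30888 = 0.00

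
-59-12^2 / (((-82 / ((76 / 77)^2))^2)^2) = -206021839734777017099003 / 3491895418940066610241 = -59.00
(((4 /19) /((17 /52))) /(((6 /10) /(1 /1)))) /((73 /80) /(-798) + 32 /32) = 1164800 /1084039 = 1.07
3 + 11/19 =68/19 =3.58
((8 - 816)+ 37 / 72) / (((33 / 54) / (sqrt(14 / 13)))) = -58139* sqrt(182) / 572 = -1371.22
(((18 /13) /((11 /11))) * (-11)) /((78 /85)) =-2805 /169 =-16.60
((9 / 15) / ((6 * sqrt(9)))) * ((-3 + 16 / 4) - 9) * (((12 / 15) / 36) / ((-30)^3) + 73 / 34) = -44347483 / 77456250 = -0.57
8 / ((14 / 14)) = 8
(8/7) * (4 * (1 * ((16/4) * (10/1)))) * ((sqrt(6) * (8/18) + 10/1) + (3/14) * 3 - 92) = -728960/49 + 5120 * sqrt(6)/63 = -14677.67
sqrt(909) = 3*sqrt(101) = 30.15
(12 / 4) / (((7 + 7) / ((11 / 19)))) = 33 / 266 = 0.12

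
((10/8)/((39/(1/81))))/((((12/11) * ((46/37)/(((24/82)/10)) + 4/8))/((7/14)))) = 2035/482240304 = 0.00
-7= -7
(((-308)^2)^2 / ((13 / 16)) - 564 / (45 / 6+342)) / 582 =16774468714100 / 881439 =19030776.62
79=79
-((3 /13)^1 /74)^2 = -9 /925444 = -0.00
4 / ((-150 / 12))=-0.32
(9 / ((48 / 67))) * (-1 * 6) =-603 / 8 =-75.38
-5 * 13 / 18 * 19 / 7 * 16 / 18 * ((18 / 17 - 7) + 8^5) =-393051100 / 1377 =-285440.16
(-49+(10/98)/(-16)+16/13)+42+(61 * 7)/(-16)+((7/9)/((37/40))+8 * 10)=10261933/212121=48.38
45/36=1.25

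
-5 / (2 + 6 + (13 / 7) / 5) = -175 / 293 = -0.60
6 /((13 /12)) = 72 /13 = 5.54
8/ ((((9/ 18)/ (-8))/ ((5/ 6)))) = -106.67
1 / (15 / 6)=2 / 5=0.40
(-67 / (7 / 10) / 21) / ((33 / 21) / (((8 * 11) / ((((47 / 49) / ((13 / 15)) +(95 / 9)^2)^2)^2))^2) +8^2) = -8814827282690782300599804471095761569585 / 10088445089442986794920855494527779508158775666597154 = -0.00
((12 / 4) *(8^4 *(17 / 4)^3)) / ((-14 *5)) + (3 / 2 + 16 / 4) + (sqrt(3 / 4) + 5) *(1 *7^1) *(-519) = -2214461 / 70 - 3633 *sqrt(3) / 2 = -34781.43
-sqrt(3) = -1.73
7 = 7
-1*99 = -99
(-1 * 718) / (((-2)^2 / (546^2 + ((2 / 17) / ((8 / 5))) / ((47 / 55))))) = -342047664949 / 6392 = -53511837.45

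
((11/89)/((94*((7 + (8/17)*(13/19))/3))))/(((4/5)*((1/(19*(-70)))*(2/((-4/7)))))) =92055/359738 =0.26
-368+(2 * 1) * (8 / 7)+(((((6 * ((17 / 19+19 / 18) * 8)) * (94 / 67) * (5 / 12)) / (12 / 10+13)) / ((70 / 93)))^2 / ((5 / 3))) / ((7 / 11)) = -2866415625677060 / 8405990202981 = -341.00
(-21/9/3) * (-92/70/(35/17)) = 782/1575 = 0.50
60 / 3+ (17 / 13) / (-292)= 75903 / 3796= 20.00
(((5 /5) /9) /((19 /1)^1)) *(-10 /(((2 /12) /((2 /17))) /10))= -400 /969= -0.41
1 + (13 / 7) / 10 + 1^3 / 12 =533 / 420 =1.27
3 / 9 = 1 / 3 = 0.33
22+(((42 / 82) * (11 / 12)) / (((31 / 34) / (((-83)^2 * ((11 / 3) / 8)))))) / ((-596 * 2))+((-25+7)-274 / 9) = -6066825989 / 218164608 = -27.81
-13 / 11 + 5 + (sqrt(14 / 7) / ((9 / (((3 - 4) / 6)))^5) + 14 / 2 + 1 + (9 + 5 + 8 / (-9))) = 2468 / 99 - sqrt(2) / 459165024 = 24.93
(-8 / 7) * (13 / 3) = -104 / 21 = -4.95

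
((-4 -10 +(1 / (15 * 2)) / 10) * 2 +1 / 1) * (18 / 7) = -69.41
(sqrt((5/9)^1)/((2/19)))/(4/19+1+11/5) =1805 *sqrt(5)/1944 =2.08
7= 7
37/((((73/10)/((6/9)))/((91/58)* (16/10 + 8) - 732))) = -2422.53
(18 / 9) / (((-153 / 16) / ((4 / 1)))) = -128 / 153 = -0.84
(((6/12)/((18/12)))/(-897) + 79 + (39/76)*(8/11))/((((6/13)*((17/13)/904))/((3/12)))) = 65577320510/2206413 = 29721.24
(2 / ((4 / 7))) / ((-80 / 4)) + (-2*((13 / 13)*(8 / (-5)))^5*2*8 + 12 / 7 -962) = -109360369 / 175000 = -624.92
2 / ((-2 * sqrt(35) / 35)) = -sqrt(35) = -5.92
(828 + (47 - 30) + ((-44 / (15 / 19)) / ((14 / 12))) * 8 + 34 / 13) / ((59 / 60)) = 2541324 / 5369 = 473.33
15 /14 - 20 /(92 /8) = -215 /322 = -0.67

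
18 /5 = 3.60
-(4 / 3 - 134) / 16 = 199 / 24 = 8.29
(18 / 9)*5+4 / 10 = 52 / 5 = 10.40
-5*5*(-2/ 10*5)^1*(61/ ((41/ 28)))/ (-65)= -8540/ 533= -16.02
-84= -84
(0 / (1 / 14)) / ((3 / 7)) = 0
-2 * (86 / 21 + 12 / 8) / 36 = -235 / 756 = -0.31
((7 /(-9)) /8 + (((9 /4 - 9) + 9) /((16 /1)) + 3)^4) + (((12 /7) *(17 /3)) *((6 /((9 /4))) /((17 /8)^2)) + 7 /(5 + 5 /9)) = 46802559181559 /449209958400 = 104.19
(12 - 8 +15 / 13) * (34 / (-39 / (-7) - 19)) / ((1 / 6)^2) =-287028 / 611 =-469.77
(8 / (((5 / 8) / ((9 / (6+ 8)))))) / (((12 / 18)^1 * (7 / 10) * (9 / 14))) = 192 / 7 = 27.43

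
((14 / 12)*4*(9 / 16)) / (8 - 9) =-21 / 8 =-2.62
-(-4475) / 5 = 895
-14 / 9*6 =-28 / 3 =-9.33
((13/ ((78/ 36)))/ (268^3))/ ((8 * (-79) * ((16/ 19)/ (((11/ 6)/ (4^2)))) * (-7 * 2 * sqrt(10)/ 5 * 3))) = 209 * sqrt(10)/ 261601790263296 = 0.00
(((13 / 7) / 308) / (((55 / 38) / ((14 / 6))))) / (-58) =-247 / 1473780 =-0.00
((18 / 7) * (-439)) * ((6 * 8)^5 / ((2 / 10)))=-10067304775680 / 7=-1438186396525.71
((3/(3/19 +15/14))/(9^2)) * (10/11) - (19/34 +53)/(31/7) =-1235172253/102363426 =-12.07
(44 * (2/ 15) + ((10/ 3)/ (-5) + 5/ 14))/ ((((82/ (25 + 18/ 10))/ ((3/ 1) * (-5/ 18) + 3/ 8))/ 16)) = -13.32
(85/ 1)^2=7225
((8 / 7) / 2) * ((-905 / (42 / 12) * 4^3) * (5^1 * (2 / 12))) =-7880.27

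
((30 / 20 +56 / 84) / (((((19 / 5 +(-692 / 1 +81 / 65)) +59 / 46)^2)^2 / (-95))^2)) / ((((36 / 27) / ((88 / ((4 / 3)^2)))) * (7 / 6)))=77076028722024652642956562500000 / 6051845067549065369396524255605605295026249889487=0.00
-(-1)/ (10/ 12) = 6/ 5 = 1.20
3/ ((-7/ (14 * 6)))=-36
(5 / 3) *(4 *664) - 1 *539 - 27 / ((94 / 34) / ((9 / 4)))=2180251 / 564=3865.69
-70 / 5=-14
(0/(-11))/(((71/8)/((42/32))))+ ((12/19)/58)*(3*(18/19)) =324/10469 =0.03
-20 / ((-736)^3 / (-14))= -35 / 49836032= -0.00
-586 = -586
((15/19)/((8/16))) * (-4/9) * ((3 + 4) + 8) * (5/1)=-1000/19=-52.63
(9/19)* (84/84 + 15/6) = 63/38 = 1.66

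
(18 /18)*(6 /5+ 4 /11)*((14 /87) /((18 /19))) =11438 /43065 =0.27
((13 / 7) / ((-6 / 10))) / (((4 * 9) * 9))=-65 / 6804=-0.01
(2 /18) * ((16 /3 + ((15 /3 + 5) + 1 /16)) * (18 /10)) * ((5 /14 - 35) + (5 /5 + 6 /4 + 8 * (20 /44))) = -324421 /3696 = -87.78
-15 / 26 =-0.58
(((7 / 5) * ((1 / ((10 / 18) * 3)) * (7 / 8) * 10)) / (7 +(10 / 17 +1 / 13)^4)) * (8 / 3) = 16698102967 / 6130375660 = 2.72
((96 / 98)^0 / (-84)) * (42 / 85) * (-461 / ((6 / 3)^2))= 461 / 680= 0.68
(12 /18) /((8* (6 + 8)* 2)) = 1 /336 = 0.00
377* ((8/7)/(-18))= -1508/63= -23.94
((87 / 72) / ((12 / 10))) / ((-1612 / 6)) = -145 / 38688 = -0.00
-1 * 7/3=-7/3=-2.33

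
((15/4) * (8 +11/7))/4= 1005/112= 8.97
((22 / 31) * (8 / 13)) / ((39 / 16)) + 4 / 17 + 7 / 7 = 377929 / 267189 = 1.41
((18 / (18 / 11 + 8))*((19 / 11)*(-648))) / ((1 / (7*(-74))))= 57398544 / 53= 1082991.40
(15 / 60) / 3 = 1 / 12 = 0.08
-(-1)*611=611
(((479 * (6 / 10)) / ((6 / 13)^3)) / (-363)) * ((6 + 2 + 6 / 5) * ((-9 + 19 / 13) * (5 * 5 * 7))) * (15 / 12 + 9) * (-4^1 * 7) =-183284639993 / 6534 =-28050909.09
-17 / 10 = -1.70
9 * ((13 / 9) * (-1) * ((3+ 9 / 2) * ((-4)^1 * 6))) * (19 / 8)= 11115 / 2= 5557.50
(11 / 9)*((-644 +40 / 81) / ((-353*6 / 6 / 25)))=14334100 / 257337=55.70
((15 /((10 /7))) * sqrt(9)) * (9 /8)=567 /16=35.44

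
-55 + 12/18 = -163/3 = -54.33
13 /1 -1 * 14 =-1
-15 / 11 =-1.36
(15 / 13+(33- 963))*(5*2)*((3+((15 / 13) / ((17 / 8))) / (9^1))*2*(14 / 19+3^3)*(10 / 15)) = -10126739000 / 9633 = -1051254.96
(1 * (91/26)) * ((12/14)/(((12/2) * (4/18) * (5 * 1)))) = 9/20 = 0.45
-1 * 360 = -360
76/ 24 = 19/ 6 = 3.17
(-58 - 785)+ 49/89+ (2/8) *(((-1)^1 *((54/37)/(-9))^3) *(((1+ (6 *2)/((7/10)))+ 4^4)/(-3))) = -26588098676/31556819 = -842.55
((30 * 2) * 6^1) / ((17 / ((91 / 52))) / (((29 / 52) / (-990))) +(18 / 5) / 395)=-8018500 / 384097797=-0.02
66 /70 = 33 /35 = 0.94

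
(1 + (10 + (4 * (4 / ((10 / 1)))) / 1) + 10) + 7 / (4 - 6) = 191 / 10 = 19.10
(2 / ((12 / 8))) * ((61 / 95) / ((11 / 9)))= 0.70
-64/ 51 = -1.25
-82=-82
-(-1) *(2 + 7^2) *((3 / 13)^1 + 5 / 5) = 62.77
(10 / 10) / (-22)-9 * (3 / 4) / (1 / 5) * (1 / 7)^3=-0.14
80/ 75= 16/ 15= 1.07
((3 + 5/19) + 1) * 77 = 6237/19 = 328.26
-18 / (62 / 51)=-459 / 31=-14.81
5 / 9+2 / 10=34 / 45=0.76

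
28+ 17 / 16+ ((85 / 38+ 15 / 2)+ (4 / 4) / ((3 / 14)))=39641 / 912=43.47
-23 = -23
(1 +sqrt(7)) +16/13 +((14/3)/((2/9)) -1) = sqrt(7) +289/13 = 24.88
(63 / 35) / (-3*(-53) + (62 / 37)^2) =12321 / 1107575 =0.01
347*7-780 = 1649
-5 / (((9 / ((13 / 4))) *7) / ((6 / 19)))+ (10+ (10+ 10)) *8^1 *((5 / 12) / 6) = 13235 / 798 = 16.59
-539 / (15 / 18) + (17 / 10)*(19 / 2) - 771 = -28033 / 20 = -1401.65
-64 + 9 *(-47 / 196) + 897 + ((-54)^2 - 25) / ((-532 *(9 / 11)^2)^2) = 1542849536111 / 1856920464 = 830.86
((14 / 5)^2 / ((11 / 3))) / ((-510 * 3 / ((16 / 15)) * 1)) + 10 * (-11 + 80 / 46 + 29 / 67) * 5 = -715487791288 / 1620939375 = -441.40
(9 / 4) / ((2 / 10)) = 45 / 4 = 11.25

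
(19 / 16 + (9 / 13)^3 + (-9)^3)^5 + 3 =-10935975531720996963354687209096625905 / 53672298953143229612032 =-203754557658658.85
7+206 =213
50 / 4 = 25 / 2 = 12.50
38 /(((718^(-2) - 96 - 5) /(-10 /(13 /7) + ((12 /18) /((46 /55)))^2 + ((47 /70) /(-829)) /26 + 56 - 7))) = -81933852435199186 /4921310441489715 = -16.65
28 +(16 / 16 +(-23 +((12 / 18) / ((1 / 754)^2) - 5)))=1137035 / 3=379011.67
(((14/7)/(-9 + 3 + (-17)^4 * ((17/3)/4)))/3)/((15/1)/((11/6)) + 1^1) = 88/143398285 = 0.00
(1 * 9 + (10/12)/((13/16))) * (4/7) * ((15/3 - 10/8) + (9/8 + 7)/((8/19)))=576725/4368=132.03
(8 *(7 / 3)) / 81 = 56 / 243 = 0.23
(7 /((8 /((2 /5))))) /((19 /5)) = 7 /76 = 0.09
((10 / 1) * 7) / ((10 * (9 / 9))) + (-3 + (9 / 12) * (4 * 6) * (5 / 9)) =14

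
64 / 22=32 / 11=2.91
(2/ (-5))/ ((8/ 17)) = -17/ 20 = -0.85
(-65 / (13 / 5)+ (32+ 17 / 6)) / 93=59 / 558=0.11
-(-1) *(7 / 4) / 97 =7 / 388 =0.02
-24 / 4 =-6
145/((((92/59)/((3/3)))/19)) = 162545/92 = 1766.79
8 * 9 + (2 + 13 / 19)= 1419 / 19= 74.68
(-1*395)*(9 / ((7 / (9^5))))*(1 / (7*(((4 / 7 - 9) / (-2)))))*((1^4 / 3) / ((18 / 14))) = -15549570 / 59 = -263552.03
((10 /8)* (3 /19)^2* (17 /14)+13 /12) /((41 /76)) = 2.08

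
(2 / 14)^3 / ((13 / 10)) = 10 / 4459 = 0.00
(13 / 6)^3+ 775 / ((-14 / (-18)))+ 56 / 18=1526683 / 1512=1009.71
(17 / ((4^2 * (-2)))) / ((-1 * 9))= 17 / 288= 0.06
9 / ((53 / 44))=396 / 53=7.47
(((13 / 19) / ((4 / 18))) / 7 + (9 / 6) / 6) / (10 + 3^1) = 367 / 6916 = 0.05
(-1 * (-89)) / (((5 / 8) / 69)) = 49128 / 5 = 9825.60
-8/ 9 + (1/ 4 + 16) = 553/ 36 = 15.36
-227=-227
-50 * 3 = -150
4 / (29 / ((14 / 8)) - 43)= -28 / 185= -0.15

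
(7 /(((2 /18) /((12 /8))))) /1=189 /2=94.50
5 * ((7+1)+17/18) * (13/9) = 10465/162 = 64.60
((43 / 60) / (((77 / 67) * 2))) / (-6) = -2881 / 55440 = -0.05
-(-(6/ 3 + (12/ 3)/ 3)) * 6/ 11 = 20/ 11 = 1.82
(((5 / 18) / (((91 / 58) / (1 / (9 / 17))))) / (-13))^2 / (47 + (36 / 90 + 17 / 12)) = 4190500 / 309128926743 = 0.00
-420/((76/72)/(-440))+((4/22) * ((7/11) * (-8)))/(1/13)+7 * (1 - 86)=401098831/2299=174466.65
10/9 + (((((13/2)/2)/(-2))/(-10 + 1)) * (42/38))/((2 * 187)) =568753/511632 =1.11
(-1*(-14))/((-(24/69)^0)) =-14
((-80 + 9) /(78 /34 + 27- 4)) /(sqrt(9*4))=-1207 /2580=-0.47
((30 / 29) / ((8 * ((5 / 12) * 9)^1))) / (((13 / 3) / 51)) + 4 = 1661 / 377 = 4.41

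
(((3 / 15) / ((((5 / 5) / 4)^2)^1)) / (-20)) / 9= -4 / 225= -0.02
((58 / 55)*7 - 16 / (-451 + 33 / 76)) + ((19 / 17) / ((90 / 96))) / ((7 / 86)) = 1348623998 / 61123755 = 22.06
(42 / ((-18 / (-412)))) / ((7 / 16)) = 2197.33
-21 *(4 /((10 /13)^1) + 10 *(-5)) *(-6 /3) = -9408 /5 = -1881.60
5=5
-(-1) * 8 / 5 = 8 / 5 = 1.60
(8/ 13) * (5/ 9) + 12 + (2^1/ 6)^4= 13009/ 1053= 12.35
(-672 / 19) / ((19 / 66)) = -44352 / 361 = -122.86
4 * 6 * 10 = 240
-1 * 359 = -359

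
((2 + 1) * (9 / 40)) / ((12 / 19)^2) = 1083 / 640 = 1.69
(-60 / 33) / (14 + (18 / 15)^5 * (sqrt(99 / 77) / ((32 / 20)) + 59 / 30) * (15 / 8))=-11522000000 / 143877246103 + 6834375000 * sqrt(7) / 1582649707133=-0.07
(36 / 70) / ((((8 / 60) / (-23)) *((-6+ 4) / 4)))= 1242 / 7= 177.43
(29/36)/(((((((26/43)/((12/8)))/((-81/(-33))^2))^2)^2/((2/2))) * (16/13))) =252013869636953392341/7715986826149888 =32661.26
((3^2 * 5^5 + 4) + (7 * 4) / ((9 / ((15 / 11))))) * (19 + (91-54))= 51990232 / 33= 1575461.58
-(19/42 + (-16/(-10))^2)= -3163/1050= -3.01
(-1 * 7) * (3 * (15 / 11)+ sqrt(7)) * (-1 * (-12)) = -3780 / 11 - 84 * sqrt(7) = -565.88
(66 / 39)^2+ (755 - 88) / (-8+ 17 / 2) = 225930 / 169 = 1336.86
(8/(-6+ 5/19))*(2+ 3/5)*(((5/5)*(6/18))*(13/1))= -25688/1635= -15.71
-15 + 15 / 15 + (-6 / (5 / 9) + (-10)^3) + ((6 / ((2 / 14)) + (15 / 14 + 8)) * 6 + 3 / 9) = -75394 / 105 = -718.04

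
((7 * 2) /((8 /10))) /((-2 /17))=-595 /4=-148.75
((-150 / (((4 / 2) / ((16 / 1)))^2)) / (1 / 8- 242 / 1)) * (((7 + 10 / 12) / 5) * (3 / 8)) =3008 / 129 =23.32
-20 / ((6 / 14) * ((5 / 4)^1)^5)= -28672 / 1875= -15.29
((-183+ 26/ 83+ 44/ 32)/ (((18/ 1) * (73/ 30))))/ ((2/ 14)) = -4213685/ 145416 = -28.98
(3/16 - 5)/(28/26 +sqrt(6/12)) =-7007/892 +13013*sqrt(2)/3568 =-2.70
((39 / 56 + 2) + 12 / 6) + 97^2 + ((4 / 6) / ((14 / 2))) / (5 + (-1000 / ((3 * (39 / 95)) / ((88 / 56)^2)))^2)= 69657311357100993523 / 7399570602840920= 9413.70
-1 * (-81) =81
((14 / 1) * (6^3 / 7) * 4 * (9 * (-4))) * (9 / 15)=-37324.80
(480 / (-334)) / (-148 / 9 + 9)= 2160 / 11189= 0.19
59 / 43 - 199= -8498 / 43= -197.63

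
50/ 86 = 25/ 43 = 0.58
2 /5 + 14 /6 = 41 /15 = 2.73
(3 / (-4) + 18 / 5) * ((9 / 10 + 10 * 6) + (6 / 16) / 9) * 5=138947 / 160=868.42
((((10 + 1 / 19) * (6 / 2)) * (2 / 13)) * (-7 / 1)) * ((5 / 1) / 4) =-20055 / 494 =-40.60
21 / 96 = 7 / 32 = 0.22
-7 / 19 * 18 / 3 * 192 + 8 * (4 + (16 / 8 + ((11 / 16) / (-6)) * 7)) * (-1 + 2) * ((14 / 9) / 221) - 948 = -311124617 / 226746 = -1372.13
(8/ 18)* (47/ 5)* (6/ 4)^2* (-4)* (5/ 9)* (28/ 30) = -19.50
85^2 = 7225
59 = 59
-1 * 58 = -58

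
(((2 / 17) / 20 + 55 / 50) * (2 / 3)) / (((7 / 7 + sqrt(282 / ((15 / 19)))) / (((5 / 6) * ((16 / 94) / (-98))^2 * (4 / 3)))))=-640 / 92250052713 + 128 * sqrt(8930) / 92250052713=0.00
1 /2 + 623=1247 /2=623.50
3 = 3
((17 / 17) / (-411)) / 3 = -0.00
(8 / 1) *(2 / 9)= 16 / 9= 1.78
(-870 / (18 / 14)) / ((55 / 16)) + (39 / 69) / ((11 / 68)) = -193.35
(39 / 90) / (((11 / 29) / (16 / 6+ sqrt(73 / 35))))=4.70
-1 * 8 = -8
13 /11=1.18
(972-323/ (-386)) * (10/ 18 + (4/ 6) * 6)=4431.81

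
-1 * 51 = -51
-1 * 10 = -10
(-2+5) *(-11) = -33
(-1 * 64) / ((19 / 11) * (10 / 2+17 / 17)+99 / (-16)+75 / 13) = -146432 / 22755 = -6.44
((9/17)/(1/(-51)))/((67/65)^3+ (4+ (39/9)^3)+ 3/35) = -1401411375/4492367507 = -0.31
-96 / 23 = -4.17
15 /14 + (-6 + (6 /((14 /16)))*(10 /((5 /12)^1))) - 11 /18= 10019 /63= 159.03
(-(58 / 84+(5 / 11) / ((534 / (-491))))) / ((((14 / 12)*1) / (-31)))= 347386 / 47971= 7.24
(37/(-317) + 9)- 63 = -17155/317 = -54.12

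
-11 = -11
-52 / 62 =-26 / 31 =-0.84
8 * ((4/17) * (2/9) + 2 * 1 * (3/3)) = 2512/153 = 16.42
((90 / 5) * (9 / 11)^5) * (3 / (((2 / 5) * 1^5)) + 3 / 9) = 51.70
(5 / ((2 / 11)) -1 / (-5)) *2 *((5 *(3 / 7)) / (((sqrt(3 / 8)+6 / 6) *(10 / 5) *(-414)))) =-554 / 2415+277 *sqrt(6) / 4830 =-0.09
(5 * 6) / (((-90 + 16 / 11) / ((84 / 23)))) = -13860 / 11201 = -1.24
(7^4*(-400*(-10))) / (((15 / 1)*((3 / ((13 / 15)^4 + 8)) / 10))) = 66622717504 / 3645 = 18277837.45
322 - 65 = 257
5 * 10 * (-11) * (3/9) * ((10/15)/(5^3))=-44/45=-0.98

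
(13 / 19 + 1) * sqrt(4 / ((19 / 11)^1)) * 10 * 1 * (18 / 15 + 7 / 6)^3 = 5726576 * sqrt(209) / 243675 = 339.75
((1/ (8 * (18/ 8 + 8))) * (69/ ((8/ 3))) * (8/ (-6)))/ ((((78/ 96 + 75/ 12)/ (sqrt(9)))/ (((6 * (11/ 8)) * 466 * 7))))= -22282722/ 4633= -4809.57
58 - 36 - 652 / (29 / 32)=-20226 / 29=-697.45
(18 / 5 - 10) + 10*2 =68 / 5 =13.60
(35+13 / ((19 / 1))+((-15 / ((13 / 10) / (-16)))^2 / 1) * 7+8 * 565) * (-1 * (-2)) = 1561416604 / 3211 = 486271.13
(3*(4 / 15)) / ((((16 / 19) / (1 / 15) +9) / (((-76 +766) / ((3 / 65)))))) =227240 / 411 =552.90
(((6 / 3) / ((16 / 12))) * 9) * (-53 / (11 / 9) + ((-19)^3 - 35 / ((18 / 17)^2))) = -93603.37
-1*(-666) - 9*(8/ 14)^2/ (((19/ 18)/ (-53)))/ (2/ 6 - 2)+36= 2855682/ 4655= 613.47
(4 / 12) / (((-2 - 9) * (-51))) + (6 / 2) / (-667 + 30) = -0.00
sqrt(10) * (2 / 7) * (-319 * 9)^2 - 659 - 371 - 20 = 7446241.28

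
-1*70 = -70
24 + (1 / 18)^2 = 7777 / 324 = 24.00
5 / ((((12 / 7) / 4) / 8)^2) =15680 / 9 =1742.22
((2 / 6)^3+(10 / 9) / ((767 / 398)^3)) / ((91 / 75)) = 58564035575 / 369547265997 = 0.16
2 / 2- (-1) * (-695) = -694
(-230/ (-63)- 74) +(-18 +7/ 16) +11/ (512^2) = -1451867467/ 16515072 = -87.91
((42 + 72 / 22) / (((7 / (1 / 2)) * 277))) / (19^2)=249 / 7699769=0.00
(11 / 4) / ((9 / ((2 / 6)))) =0.10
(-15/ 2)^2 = 225/ 4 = 56.25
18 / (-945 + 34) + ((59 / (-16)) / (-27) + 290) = 114176053 / 393552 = 290.12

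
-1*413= -413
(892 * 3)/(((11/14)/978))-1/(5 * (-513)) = 93981066491/28215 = 3330890.18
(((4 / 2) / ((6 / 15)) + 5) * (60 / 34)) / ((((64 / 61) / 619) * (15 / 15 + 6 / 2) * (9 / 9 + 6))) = 2831925 / 7616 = 371.84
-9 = -9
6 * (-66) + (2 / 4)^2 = -1583 / 4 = -395.75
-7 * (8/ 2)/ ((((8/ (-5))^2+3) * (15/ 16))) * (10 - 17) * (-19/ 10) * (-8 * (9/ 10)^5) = 146598984/ 434375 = 337.49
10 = 10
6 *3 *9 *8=1296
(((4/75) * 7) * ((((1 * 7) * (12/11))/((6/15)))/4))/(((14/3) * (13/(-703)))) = -14763/715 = -20.65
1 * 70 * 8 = 560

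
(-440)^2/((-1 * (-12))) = 48400/3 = 16133.33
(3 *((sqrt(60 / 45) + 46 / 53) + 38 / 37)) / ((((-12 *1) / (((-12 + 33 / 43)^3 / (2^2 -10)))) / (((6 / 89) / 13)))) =-104678407323 / 180391603639 -37559529 *sqrt(3) / 183979198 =-0.93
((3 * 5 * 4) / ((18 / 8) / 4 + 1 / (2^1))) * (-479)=-459840 / 17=-27049.41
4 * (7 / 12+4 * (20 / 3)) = 109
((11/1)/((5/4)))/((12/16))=176/15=11.73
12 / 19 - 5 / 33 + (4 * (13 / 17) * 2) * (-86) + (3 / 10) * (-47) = -57530629 / 106590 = -539.74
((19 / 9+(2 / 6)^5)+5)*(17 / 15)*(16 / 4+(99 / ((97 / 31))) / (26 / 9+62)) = 7472082709 / 206481960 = 36.19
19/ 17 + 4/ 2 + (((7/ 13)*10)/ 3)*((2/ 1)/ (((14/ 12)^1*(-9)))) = 2.78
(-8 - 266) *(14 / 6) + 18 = -1864 / 3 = -621.33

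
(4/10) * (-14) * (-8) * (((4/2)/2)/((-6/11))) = -1232/15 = -82.13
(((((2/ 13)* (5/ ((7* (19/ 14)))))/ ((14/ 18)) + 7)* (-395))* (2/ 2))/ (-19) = 147.69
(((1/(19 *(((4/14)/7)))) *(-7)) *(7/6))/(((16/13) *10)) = -31213/36480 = -0.86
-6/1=-6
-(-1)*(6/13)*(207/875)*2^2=0.44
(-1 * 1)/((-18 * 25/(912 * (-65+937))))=1767.25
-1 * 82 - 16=-98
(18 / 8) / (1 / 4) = 9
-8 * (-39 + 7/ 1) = 256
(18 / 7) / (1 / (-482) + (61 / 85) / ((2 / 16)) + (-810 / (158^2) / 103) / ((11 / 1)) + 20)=2607309372690 / 26098227031513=0.10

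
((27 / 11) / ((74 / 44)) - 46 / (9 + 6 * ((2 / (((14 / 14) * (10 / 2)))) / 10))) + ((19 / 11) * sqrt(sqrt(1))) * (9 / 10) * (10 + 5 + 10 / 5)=1957979 / 85470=22.91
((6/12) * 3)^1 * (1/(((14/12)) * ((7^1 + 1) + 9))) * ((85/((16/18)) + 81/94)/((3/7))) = 108837/6392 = 17.03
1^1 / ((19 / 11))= 11 / 19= 0.58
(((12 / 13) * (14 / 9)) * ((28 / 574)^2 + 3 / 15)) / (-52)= -7938 / 1420445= -0.01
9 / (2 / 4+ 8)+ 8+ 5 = 239 / 17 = 14.06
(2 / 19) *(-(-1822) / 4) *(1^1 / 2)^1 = 911 / 38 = 23.97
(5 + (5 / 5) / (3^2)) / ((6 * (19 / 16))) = 368 / 513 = 0.72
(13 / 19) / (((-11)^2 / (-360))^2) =1684800 / 278179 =6.06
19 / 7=2.71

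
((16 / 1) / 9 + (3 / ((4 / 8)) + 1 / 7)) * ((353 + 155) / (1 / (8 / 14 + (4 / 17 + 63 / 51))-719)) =-3422142 / 611093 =-5.60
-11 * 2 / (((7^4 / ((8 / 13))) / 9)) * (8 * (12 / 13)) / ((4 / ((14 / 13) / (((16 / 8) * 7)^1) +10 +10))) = -9922176 / 5274997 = -1.88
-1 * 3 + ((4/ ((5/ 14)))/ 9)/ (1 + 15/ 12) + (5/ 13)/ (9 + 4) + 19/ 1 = 1135001/ 68445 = 16.58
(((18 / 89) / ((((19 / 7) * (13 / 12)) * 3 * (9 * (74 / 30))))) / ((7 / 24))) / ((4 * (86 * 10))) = 36 / 34974953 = 0.00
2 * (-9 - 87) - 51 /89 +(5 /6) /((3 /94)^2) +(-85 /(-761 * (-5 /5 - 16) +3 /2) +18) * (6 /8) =39738937825 /62182431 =639.07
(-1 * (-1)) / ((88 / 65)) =65 / 88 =0.74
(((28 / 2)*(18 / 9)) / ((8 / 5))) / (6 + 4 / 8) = 2.69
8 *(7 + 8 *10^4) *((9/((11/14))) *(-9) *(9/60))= -544367628/55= -9897593.24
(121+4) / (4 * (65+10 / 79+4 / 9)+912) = 88875 / 834916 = 0.11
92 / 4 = 23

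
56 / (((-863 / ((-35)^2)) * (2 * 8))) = -8575 / 1726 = -4.97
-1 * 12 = -12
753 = 753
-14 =-14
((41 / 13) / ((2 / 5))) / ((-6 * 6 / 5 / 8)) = -1025 / 117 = -8.76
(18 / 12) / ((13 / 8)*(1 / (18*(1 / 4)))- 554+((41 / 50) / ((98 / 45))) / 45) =-33075 / 12207553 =-0.00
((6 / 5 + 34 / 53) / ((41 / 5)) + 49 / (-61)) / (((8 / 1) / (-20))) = 383545 / 265106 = 1.45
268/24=67/6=11.17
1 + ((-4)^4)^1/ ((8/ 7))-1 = 224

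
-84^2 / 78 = -90.46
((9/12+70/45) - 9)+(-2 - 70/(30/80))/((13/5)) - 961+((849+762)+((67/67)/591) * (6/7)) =368341489/645372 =570.74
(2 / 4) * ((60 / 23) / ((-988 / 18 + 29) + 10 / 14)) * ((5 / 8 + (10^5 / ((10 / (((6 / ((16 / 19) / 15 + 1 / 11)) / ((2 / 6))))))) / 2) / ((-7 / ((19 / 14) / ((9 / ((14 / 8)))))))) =643302656925 / 538123456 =1195.46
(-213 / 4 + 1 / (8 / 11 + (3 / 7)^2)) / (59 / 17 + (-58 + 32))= 1741259 / 752212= 2.31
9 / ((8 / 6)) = 27 / 4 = 6.75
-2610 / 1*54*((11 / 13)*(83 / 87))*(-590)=872645400 / 13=67126569.23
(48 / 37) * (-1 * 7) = -336 / 37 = -9.08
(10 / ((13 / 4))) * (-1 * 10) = -400 / 13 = -30.77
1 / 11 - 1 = -10 / 11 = -0.91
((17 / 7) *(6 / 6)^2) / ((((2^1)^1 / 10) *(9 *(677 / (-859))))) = -73015 / 42651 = -1.71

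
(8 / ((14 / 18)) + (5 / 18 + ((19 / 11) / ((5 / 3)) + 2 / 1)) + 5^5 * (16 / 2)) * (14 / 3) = 173344247 / 1485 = 116730.13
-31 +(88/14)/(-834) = -90511/2919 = -31.01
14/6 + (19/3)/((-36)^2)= 9091/3888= 2.34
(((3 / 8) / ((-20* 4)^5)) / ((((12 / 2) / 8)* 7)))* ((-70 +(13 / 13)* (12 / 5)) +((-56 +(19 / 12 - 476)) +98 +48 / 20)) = 29857 / 2752512000000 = 0.00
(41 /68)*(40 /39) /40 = 41 /2652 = 0.02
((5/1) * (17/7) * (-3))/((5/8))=-58.29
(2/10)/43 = 1/215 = 0.00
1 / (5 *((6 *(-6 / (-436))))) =109 / 45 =2.42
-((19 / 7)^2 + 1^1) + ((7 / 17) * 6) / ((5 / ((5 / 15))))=-34164 / 4165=-8.20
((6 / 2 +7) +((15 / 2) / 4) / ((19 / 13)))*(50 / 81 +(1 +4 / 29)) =19.80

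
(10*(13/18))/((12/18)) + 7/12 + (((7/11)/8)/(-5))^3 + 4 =15.42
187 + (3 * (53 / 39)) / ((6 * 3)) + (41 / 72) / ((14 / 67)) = 829709 / 4368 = 189.95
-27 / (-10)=27 / 10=2.70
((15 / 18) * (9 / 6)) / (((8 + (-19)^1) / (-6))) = 15 / 22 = 0.68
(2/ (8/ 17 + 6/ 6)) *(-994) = -33796/ 25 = -1351.84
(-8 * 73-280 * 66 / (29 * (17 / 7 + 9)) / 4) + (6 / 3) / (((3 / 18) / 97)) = 65663 / 116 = 566.06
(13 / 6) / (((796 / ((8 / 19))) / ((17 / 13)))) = 17 / 11343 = 0.00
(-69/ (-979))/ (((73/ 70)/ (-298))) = -20.14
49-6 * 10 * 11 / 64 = 619 / 16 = 38.69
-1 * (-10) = 10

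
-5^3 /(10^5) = -1 /800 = -0.00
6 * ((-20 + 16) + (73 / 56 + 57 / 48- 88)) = -30075 / 56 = -537.05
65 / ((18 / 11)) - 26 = 13.72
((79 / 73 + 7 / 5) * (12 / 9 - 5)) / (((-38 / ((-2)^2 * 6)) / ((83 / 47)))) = 3308712 / 325945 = 10.15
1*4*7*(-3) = -84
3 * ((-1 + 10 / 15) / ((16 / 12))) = -3 / 4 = -0.75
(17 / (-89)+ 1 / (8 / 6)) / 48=199 / 17088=0.01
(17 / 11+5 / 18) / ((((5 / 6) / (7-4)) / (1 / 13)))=361 / 715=0.50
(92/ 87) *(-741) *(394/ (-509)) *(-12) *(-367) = 39430139424/ 14761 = 2671237.68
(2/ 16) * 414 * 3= 155.25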